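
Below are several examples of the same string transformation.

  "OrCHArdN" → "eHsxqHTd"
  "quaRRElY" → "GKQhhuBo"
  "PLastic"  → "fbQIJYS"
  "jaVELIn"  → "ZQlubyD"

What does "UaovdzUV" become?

The pattern: flip the case of every letter, then shift every letter 10 places backward in the alphabet (wrapping around).
For "UaovdzUV", step one produces "uAOVDZuv"; step two turns that into "kQELTPkl".

kQELTPkl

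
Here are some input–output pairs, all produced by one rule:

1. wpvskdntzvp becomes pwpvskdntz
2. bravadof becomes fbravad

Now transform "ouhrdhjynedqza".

Rule — move the last 2 characters to the front (rotate right by 2), then delete the first character.
Applying both steps to "ouhrdhjynedqza": "zaouhrdhjynedq", then "aouhrdhjynedq".

aouhrdhjynedq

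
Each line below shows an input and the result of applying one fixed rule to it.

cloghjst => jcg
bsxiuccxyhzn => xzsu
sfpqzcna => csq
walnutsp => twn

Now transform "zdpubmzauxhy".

In each case the input is transformed by: swap the front and back halves of the string, then keep one character in every 3, starting at position 2 (positions 2nd, 5th, 8th, ...).
Starting from "zdpubmzauxhy": after the first operation, "zauxhyzdpubm"; after the second, "ahdb".

ahdb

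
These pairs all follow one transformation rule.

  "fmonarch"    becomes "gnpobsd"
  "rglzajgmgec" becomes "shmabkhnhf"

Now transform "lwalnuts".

Rule — delete the last character, then shift every letter 1 place forward in the alphabet (wrapping around).
On "lwalnuts": the first step gives "lwalnut", and the second then gives "mxbmovu".

mxbmovu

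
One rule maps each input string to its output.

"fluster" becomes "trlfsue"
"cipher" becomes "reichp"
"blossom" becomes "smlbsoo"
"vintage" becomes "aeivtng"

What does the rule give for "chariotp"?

pthcraoi

The pattern: swap each adjacent pair of characters (1↔2, 3↔4, ...), then move the last 2 characters to the front (rotate right by 2).
Applying both steps to "chariotp": "hcraoipt", then "pthcraoi".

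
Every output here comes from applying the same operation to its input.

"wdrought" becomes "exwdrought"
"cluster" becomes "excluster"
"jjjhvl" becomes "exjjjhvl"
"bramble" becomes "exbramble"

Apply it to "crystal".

excrystal

What's happening: prepend "ex".
For "crystal" the result is "excrystal".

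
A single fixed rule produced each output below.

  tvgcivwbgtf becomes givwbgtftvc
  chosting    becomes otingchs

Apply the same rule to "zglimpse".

The pattern: move the first 3 characters to the end (rotate left by 3), then swap the first and last characters.
On "zglimpse": the first step gives "impsezgl", and the second then gives "lmpsezgi".

lmpsezgi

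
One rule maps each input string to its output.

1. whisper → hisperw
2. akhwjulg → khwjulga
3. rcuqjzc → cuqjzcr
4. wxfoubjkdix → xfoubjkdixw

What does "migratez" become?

igratezm

Each output is the input with this applied: move the first character to the end.
Doing the same to "migratez": "igratezm".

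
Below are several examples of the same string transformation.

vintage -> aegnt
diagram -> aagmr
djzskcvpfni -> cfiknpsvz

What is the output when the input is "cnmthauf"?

The pattern: delete the first 2 characters, then sort the characters into alphabetical order.
On "cnmthauf": the first step gives "mthauf", and the second then gives "afhmtu".

afhmtu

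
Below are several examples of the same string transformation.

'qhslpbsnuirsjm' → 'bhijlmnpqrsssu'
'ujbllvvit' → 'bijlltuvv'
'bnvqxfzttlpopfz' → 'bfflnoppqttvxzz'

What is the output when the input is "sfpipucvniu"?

Rule — sort the characters into alphabetical order.
Applying that to "sfpipucvniu" gives "cfiinppsuuv".

cfiinppsuuv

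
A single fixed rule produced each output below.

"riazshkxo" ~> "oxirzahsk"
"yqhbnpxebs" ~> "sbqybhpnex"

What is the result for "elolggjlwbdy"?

The transformation: move the last 2 characters to the front (rotate right by 2), then swap each adjacent pair of characters (1↔2, 3↔4, ...).
"elolggjlwbdy" → "ydleloggljbw".

ydleloggljbw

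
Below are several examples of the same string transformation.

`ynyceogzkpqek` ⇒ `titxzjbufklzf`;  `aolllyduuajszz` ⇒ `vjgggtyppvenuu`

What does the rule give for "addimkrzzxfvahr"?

The pattern: shift every letter 5 places backward in the alphabet (wrapping around).
On "addimkrzzxfvahr" that produces "vyydhfmuusaqvcm".

vyydhfmuusaqvcm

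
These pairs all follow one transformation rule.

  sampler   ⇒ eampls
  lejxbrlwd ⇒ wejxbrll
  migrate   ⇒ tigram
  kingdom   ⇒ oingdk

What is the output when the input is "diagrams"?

In each case the input is transformed by: delete the last character, then swap the first and last characters.
"diagrams" → "diagram" → "miagrad".

miagrad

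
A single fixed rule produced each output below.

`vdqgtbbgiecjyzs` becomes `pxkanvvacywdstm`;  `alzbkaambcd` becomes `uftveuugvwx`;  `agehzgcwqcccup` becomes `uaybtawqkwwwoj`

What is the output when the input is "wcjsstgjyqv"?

What's happening: shift every letter 6 places backward in the alphabet (wrapping around).
Applying that to "wcjsstgjyqv" gives "qwdmmnadskp".

qwdmmnadskp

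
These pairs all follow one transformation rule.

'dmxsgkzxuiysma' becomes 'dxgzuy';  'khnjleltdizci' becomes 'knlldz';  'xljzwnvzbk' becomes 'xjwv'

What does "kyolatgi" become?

Looking at the pairs, the operation is to delete the last 2 characters, then keep every other character starting from the first (positions 1st, 3rd, 5th, ...).
On "kyolatgi": the first step gives "kyolat", and the second then gives "koa".
(Check on "dmxsgkzxuiysma": → "dmxsgkzxuiys" → "dxgzuy" ✓)

koa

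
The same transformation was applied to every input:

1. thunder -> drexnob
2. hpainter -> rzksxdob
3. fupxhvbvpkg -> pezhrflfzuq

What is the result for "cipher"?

The transformation: shift every letter 10 places forward in the alphabet (wrapping around).
So "cipher" becomes "mszrob".

mszrob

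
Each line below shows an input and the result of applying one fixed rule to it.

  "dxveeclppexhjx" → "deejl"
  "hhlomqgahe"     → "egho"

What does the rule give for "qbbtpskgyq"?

kqqt

Rule — keep one character in every 3, starting at position 1 (positions 1st, 4th, 7th, ...), then sort the characters into alphabetical order.
Applying both steps to "qbbtpskgyq": "qtkq", then "kqqt".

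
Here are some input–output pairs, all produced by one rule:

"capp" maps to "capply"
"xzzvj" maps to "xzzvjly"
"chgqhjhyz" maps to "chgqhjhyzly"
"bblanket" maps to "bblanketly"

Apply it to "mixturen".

Each output is the input with this applied: append "ly".
On "mixturen" that produces "mixturenly".

mixturenly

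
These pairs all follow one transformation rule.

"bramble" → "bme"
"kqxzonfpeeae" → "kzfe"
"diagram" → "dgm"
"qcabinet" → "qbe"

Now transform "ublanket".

The pattern: keep one character in every 3, starting at position 1 (positions 1st, 4th, 7th, ...).
On "ublanket" that produces "uae".

uae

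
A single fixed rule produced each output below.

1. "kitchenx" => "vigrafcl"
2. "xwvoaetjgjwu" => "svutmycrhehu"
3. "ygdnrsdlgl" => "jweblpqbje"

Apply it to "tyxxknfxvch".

Looking at the pairs, the operation is to move the last character to the front, then shift every letter 2 places backward in the alphabet (wrapping around).
Working it through for "tyxxknfxvch": intermediate "htyxxknfxvc", final "frwvvildvta".

frwvvildvta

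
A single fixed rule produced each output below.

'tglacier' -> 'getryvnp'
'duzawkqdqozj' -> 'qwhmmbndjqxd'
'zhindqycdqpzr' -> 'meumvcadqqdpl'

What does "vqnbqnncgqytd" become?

iqdgaloddtapa

In each case the input is transformed by: shift every letter 13 places forward in the alphabet (wrapping around) — i.e. ROT13, then take characters alternately from the front and the back (1st, last, 2nd, 2nd-last, ...).
Doing the same to "vqnbqnncgqytd": "iqdgaloddtapa".
(Check on "duzawkqdqozj": → "qhmnjxdqdbmw" → "qwhmmbndjqxd" ✓)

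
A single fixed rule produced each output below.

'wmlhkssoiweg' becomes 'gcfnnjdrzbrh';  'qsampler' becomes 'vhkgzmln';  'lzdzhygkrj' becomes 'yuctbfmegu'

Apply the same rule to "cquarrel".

Each output is the input with this applied: move the first 2 characters to the end (rotate left by 2), then shift every letter 5 places backward in the alphabet (wrapping around).
Starting from "cquarrel": after the first operation, "uarrelcq"; after the second, "pvmmzgxl".

pvmmzgxl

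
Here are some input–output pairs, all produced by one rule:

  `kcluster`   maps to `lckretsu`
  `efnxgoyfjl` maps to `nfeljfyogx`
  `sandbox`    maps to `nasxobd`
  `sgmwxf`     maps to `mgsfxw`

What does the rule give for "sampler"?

masrelp

The rule is to move the first 3 characters to the end (rotate left by 3), then reverse the string.
Starting from "sampler": after the first operation, "plersam"; after the second, "masrelp".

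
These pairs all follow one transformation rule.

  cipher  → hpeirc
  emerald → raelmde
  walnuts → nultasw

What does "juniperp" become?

The pattern: take characters alternately from the front and the back (1st, last, 2nd, 2nd-last, ...), then reverse the string.
For "juniperp", step one produces "jpurneip"; step two turns that into "pienrupj".

pienrupj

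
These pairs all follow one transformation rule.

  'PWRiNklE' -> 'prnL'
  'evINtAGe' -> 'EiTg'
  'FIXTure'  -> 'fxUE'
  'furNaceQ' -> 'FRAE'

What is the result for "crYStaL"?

CyTl

In each case the input is transformed by: flip the case of every letter, then keep every other character starting from the first (positions 1st, 3rd, 5th, ...).
On "crYStaL": the first step gives "CRysTAl", and the second then gives "CyTl".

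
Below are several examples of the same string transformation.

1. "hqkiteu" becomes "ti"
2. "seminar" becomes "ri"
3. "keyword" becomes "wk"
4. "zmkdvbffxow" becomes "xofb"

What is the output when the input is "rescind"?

re

Each output is the input with this applied: sort the characters into reverse alphabetical order, then keep one character in every 3, starting at position 2 (positions 2nd, 5th, 8th, ...).
For "rescind", step one produces "srniedc"; step two turns that into "re".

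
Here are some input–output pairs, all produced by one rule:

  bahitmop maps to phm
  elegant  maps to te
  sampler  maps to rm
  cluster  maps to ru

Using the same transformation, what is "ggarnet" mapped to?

Rule — move the last 2 characters to the front (rotate right by 2), then keep one character in every 3, starting at position 2 (positions 2nd, 5th, 8th, ...).
On "ggarnet": the first step gives "etggarn", and the second then gives "ta".

ta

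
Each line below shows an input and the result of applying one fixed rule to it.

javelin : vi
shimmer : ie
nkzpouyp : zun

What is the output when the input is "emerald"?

el

Each output is the input with this applied: move the first character to the end, then keep one character in every 3, starting at position 2 (positions 2nd, 5th, 8th, ...).
Working it through for "emerald": intermediate "meralde", final "el".
(Check on "nkzpouyp": → "kzpouypn" → "zun" ✓)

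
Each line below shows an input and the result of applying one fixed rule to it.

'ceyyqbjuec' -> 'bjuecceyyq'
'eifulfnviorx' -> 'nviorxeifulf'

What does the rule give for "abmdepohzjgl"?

Each output is the input with this applied: swap the front and back halves of the string.
Applying that to "abmdepohzjgl" gives "ohzjglabmdep".

ohzjglabmdep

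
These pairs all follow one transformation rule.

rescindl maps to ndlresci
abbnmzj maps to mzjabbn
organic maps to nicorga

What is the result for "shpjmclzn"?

lznshpjmc

The transformation: move the last 3 characters to the front (rotate right by 3).
So "shpjmclzn" becomes "lznshpjmc".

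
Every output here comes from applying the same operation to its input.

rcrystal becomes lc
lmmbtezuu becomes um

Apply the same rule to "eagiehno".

Each output is the input with this applied: swap the first and last characters, then keep only the first 2 characters.
On "eagiehno": the first step gives "oagiehne", and the second then gives "oa".

oa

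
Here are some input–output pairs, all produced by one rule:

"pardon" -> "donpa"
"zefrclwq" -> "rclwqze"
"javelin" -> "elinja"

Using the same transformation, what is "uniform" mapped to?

What's happening: move the first 3 characters to the end (rotate left by 3), then delete the last character.
For "uniform" the result is "formun".

formun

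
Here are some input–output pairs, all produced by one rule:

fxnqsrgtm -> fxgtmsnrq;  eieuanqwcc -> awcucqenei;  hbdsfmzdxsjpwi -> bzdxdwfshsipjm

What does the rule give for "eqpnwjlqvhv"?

The rule is to sort the characters into alphabetical order, then take characters alternately from the front and the back (1st, last, 2nd, 2nd-last, ...).
"eqpnwjlqvhv" → "ehjlnpqqvvw" → "ewhvjvlqnqp".

ewhvjvlqnqp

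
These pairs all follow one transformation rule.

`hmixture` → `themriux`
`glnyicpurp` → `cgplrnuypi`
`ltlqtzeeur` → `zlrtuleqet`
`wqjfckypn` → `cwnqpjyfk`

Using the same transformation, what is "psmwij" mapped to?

wpjsim

The pattern: take characters alternately from the front and the back (1st, last, 2nd, 2nd-last, ...), then move the last character to the front.
Working it through for "psmwij": intermediate "pjsimw", final "wpjsim".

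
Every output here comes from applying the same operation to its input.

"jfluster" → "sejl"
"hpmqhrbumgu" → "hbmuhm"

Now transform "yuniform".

fryn

In each case the input is transformed by: keep every other character starting from the first (positions 1st, 3rd, 5th, ...), then move the first 2 characters to the end (rotate left by 2).
"yuniform" → "ynfr" → "fryn".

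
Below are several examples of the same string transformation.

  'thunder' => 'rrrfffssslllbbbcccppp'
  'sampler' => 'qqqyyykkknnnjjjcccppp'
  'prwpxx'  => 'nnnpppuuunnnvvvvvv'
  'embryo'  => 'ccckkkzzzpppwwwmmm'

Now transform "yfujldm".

wwwdddssshhhjjjbbbkkk

Looking at the pairs, the operation is to repeat every character 3 times, then shift every letter 2 places backward in the alphabet (wrapping around).
So "yfujldm" becomes "wwwdddssshhhjjjbbbkkk".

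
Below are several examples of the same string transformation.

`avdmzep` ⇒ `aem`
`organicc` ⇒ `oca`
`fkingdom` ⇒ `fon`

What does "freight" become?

In each case the input is transformed by: take characters alternately from the front and the back (1st, last, 2nd, 2nd-last, ...), then keep one character in every 3, starting at position 1 (positions 1st, 4th, 7th, ...).
For "freight", step one produces "ftrhegi"; step two turns that into "fhi".

fhi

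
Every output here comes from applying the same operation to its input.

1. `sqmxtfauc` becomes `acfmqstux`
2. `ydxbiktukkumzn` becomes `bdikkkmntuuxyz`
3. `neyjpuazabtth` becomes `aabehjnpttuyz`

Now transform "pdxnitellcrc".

ccdeillnprtx

Looking at the pairs, the operation is to sort the characters into alphabetical order.
On "pdxnitellcrc" that produces "ccdeillnprtx".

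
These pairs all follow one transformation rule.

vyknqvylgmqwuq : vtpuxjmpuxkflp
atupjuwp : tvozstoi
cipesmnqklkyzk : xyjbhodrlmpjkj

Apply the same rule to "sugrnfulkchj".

In each case the input is transformed by: shift every letter 1 place backward in the alphabet (wrapping around), then move the last 3 characters to the front (rotate right by 3).
Working it through for "sugrnfulkchj": intermediate "rtfqmetkjbgi", final "bgirtfqmetkj".
(Check on "cipesmnqklkyzk": → "bhodrlmpjkjxyj" → "xyjbhodrlmpjkj" ✓)

bgirtfqmetkj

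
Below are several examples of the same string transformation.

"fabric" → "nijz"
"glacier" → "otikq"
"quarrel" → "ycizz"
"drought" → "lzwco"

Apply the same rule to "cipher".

kqxp

In each case the input is transformed by: delete the last 2 characters, then shift every letter 8 places forward in the alphabet (wrapping around).
On "cipher": the first step gives "ciph", and the second then gives "kqxp".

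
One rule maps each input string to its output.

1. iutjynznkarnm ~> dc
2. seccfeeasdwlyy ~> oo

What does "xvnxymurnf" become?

The transformation: shift every letter 10 places backward in the alphabet (wrapping around), then keep only the last 2 characters.
On "xvnxymurnf" that produces "dv".
(Check on "seccfeeasdwlyy": → "iussvuuqitmboo" → "oo" ✓)

dv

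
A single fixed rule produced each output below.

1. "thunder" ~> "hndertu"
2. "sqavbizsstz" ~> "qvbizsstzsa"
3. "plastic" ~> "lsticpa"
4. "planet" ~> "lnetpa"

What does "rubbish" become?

The pattern: move the first 2 characters to the end (rotate left by 2), then swap the first and last characters.
Working it through for "rubbish": intermediate "bbishru", final "ubishrb".

ubishrb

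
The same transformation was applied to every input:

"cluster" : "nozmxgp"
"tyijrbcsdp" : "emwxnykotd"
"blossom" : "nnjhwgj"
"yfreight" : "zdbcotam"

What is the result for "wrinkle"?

ifgzrmd

Rule — move the first 3 characters to the end (rotate left by 3), then shift every letter 5 places backward in the alphabet (wrapping around).
So "wrinkle" becomes "ifgzrmd".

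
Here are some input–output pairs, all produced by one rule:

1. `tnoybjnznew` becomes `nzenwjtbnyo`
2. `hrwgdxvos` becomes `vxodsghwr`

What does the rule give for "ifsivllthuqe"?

uhqtelilfvsi

The pattern: move the last 3 characters to the front (rotate right by 3), then take characters alternately from the front and the back (1st, last, 2nd, 2nd-last, ...).
Starting from "ifsivllthuqe": after the first operation, "uqeifsivllth"; after the second, "uhqtelilfvsi".
(Check on "hrwgdxvos": → "voshrwgdx" → "vxodsghwr" ✓)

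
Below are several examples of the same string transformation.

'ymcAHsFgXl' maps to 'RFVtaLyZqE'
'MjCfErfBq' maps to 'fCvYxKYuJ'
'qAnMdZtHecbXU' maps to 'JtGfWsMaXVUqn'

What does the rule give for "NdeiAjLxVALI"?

gWXBtCeQoteb

Each output is the input with this applied: shift every letter 7 places backward in the alphabet (wrapping around), then flip the case of every letter.
For "NdeiAjLxVALI", step one produces "GwxbTcEqOTEB"; step two turns that into "gWXBtCeQoteb".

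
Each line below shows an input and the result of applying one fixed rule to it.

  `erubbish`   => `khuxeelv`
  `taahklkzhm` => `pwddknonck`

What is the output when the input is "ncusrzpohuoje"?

hqfxvucsrkxrm

Looking at the pairs, the operation is to shift every letter 3 places forward in the alphabet (wrapping around), then move the last character to the front.
Working it through for "ncusrzpohuoje": intermediate "qfxvucsrkxrmh", final "hqfxvucsrkxrm".
(Check on "taahklkzhm": → "wddknonckp" → "pwddknonck" ✓)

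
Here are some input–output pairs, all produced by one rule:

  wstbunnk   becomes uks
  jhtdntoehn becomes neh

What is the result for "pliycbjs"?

csl

Rule — keep one character in every 3, starting at position 2 (positions 2nd, 5th, 8th, ...), then move the first character to the end.
So "pliycbjs" becomes "csl".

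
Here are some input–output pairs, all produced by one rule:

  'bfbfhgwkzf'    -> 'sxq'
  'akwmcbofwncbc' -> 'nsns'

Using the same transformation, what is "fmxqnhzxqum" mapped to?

What's happening: keep one character in every 3, starting at position 3 (positions 3rd, 6th, 9th, ...), then shift every letter 9 places backward in the alphabet (wrapping around).
"fmxqnhzxqum" → "oyh".

oyh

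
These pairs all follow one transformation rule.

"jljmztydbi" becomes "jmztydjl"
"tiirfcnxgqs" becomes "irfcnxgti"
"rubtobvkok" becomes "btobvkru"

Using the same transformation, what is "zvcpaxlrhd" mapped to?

The rule is to delete the last 2 characters, then move the first 2 characters to the end (rotate left by 2).
On "zvcpaxlrhd": the first step gives "zvcpaxlr", and the second then gives "cpaxlrzv".

cpaxlrzv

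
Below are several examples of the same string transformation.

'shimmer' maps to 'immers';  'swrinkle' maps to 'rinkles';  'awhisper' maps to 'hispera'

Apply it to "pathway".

thwayp

Looking at the pairs, the operation is to move the first 2 characters to the end (rotate left by 2), then delete the last character.
Applying both steps to "pathway": "thwaypa", then "thwayp".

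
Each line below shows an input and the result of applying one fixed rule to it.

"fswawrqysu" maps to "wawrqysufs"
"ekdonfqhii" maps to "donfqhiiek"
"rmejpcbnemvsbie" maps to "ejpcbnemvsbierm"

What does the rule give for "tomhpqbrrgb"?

In each case the input is transformed by: move the first 2 characters to the end (rotate left by 2).
On "tomhpqbrrgb" that produces "mhpqbrrgbto".

mhpqbrrgbto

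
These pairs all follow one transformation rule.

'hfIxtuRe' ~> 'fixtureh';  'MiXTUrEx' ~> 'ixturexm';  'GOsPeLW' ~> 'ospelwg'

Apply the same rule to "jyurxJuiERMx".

yurxjuiermxj

Each output is the input with this applied: move the first character to the end, then convert every letter to lowercase.
Working it through for "jyurxJuiERMx": intermediate "yurxJuiERMxj", final "yurxjuiermxj".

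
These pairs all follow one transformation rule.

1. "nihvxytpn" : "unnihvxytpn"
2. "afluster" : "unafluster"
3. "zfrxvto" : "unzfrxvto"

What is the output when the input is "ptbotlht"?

unptbotlht

The rule is to prepend "un".
So "ptbotlht" becomes "unptbotlht".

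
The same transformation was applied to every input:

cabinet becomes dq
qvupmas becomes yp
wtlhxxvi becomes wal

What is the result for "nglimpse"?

jph

Looking at the pairs, the operation is to shift every letter 3 places forward in the alphabet (wrapping around), then keep one character in every 3, starting at position 2 (positions 2nd, 5th, 8th, ...).
For "nglimpse", step one produces "qjolpsvh"; step two turns that into "jph".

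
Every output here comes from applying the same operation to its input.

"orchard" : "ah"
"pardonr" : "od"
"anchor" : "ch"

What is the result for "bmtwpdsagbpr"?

The rule is to take characters alternately from the front and the back (1st, last, 2nd, 2nd-last, ...), then keep only the last 2 characters.
Starting from "bmtwpdsagbpr": after the first operation, "brmptbwgpads"; after the second, "ds".

ds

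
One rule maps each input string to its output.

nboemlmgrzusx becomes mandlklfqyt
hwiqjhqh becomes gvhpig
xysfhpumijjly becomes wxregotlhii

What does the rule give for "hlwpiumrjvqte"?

gkvohtlqiup

The transformation: delete the last 2 characters, then shift every letter 1 place backward in the alphabet (wrapping around).
"hlwpiumrjvqte" → "hlwpiumrjvq" → "gkvohtlqiup".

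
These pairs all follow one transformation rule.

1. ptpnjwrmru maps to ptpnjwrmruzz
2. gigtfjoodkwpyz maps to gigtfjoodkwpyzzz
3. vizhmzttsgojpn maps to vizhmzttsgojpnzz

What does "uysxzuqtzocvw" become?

Looking at the pairs, the operation is to append "zz".
"uysxzuqtzocvw" → "uysxzuqtzocvwzz".

uysxzuqtzocvwzz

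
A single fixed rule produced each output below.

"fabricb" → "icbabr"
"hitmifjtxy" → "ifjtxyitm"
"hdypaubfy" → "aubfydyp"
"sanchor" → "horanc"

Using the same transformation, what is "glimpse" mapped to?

Rule — delete the first character, then move the first 3 characters to the end (rotate left by 3).
Starting from "glimpse": after the first operation, "limpse"; after the second, "pselim".

pselim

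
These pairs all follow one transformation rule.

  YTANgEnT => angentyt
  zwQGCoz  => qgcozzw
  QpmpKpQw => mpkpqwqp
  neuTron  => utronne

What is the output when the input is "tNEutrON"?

The transformation: move the first 2 characters to the end (rotate left by 2), then convert every letter to lowercase.
Starting from "tNEutrON": after the first operation, "EutrONtN"; after the second, "eutrontn".

eutrontn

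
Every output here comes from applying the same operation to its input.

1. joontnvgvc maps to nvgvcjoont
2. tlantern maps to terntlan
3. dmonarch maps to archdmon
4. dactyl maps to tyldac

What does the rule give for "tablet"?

lettab

Rule — swap the front and back halves of the string.
"tablet" → "lettab".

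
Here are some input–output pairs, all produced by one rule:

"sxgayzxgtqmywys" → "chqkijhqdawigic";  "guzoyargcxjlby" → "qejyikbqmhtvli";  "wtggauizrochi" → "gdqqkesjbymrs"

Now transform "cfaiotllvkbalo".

The transformation: shift every letter 10 places forward in the alphabet (wrapping around).
"cfaiotllvkbalo" → "mpksydvvfulkvy".

mpksydvvfulkvy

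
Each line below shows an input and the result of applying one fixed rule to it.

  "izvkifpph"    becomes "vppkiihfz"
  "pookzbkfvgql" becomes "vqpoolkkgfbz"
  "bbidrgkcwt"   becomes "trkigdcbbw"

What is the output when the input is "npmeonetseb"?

Each output is the input with this applied: sort the characters into reverse alphabetical order, then move the first character to the end.
Starting from "npmeonetseb": after the first operation, "tsponnmeeeb"; after the second, "sponnmeeebt".
(Check on "izvkifpph": → "zvppkiihf" → "vppkiihfz" ✓)

sponnmeeebt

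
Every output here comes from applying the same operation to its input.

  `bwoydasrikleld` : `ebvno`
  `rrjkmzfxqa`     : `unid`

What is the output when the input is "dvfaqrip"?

The transformation: keep one character in every 3, starting at position 1 (positions 1st, 4th, 7th, ...), then shift every letter 3 places forward in the alphabet (wrapping around).
"dvfaqrip" → "dai" → "gdl".

gdl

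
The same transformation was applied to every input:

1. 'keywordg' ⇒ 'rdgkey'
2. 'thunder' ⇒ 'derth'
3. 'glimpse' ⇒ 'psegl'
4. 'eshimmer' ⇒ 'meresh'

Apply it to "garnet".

netg

The pattern: move the last 3 characters to the front (rotate right by 3), then delete the last 2 characters.
"garnet" → "netgar" → "netg".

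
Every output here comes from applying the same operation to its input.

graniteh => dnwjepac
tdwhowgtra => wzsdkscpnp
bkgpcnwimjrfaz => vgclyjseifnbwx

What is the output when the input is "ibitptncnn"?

The transformation: shift every letter 4 places backward in the alphabet (wrapping around), then swap the first and last characters.
Starting from "ibitptncnn": after the first operation, "exeplpjyjj"; after the second, "jxeplpjyje".
(Check on "bkgpcnwimjrfaz": → "xgclyjseifnbwv" → "vgclyjseifnbwx" ✓)

jxeplpjyje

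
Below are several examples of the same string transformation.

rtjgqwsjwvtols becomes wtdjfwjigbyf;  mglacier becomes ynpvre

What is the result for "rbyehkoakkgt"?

The rule is to delete the first 2 characters, then shift every letter 13 places forward in the alphabet (wrapping around) — i.e. ROT13.
For "rbyehkoakkgt", step one produces "yehkoakkgt"; step two turns that into "lruxbnxxtg".

lruxbnxxtg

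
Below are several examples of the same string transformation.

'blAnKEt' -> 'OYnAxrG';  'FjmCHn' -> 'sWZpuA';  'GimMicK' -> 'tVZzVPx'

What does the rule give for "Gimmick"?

tVZZVPX

In each case the input is transformed by: shift every letter 13 places forward in the alphabet (wrapping around) — i.e. ROT13, then flip the case of every letter.
Doing the same to "Gimmick": "tVZZVPX".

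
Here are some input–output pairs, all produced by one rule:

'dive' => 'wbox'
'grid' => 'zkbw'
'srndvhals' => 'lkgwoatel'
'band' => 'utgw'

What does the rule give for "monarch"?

Each output is the input with this applied: shift every letter 7 places backward in the alphabet (wrapping around).
For "monarch" the result is "fhgtkva".

fhgtkva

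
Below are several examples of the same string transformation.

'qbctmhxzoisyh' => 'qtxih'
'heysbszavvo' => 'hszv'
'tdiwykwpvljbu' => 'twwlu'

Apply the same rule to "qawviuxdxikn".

In each case the input is transformed by: keep one character in every 3, starting at position 1 (positions 1st, 4th, 7th, ...).
On "qawviuxdxikn" that produces "qvxi".

qvxi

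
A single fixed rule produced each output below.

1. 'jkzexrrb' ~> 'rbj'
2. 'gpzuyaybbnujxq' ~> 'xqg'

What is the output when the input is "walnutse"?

sew

Rule — move the first character to the end, then keep only the last 3 characters.
"walnutse" → "sew".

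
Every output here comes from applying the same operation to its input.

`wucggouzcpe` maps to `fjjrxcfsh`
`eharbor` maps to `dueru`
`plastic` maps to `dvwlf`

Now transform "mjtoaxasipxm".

The transformation: shift every letter 3 places forward in the alphabet (wrapping around), then delete the first 2 characters.
"mjtoaxasipxm" → "pmwrdadvlsap" → "wrdadvlsap".

wrdadvlsap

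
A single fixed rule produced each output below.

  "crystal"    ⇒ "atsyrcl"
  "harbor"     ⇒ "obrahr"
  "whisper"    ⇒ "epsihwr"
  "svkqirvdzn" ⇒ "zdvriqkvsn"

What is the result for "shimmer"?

Each output is the input with this applied: move the last character to the front, then reverse the string.
Starting from "shimmer": after the first operation, "rshimme"; after the second, "emmihsr".

emmihsr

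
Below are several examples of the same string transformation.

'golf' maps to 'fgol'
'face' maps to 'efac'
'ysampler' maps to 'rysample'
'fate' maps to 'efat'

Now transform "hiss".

shis

In each case the input is transformed by: move the last character to the front.
For "hiss" the result is "shis".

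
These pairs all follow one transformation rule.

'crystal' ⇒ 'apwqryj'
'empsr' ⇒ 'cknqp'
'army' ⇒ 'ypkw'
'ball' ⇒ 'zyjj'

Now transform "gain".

Rule — shift every letter 2 places backward in the alphabet (wrapping around).
For "gain" the result is "eygl".

eygl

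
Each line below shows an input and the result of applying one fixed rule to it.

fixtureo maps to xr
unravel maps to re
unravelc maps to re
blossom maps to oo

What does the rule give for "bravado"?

ad

Looking at the pairs, the operation is to keep one character in every 3, starting at position 3 (positions 3rd, 6th, 9th, ...).
"bravado" → "ad".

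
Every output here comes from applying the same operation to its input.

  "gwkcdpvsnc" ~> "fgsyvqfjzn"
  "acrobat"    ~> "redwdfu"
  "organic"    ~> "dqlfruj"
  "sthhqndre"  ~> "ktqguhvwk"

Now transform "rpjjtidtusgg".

The pattern: move the first 3 characters to the end (rotate left by 3), then shift every letter 3 places forward in the alphabet (wrapping around).
"rpjjtidtusgg" → "mwlgwxvjjusm".

mwlgwxvjjusm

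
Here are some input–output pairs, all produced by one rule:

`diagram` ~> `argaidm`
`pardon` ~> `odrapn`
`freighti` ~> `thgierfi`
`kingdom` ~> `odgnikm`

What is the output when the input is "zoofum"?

Looking at the pairs, the operation is to move the last character to the front, then reverse the string.
On "zoofum": the first step gives "mzoofu", and the second then gives "ufoozm".
(Check on "kingdom": → "mkingdo" → "odgnikm" ✓)

ufoozm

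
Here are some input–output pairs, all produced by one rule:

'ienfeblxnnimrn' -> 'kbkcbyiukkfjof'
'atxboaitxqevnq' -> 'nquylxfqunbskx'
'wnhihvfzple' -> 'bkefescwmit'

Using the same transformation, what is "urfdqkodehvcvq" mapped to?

nocanhlabeszsr

The rule is to shift every letter 3 places backward in the alphabet (wrapping around), then swap the first and last characters.
Applying that to "urfdqkodehvcvq" gives "nocanhlabeszsr".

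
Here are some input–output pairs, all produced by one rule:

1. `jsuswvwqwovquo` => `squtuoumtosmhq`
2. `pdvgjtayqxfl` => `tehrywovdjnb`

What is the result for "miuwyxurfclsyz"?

In each case the input is transformed by: shift every letter 2 places backward in the alphabet (wrapping around), then move the first 2 characters to the end (rotate left by 2).
Working it through for "miuwyxurfclsyz": intermediate "kgsuwvspdajqwx", final "suwvspdajqwxkg".

suwvspdajqwxkg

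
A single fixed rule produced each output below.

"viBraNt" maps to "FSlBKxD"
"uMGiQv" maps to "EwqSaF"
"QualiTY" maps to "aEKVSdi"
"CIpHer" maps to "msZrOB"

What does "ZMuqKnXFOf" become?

The rule is to shift every letter 10 places forward in the alphabet (wrapping around), then flip the case of every letter.
Starting from "ZMuqKnXFOf": after the first operation, "JWeaUxHPYp"; after the second, "jwEAuXhpyP".

jwEAuXhpyP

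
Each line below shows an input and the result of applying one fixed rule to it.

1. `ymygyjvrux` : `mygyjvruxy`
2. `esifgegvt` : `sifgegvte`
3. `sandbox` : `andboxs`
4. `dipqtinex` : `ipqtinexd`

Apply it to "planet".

lanetp

Looking at the pairs, the operation is to move the first character to the end.
On "planet" that produces "lanetp".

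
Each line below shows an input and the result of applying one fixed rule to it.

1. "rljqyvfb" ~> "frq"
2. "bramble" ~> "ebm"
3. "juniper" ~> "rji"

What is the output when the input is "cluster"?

rcs

The transformation: keep one character in every 3, starting at position 1 (positions 1st, 4th, 7th, ...), then move the last character to the front.
Working it through for "cluster": intermediate "csr", final "rcs".
(Check on "rljqyvfb": → "rqf" → "frq" ✓)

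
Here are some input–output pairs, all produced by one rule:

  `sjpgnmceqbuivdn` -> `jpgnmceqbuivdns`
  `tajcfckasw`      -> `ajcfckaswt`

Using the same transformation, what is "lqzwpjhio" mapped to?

What's happening: move the first character to the end.
On "lqzwpjhio" that produces "qzwpjhiol".

qzwpjhiol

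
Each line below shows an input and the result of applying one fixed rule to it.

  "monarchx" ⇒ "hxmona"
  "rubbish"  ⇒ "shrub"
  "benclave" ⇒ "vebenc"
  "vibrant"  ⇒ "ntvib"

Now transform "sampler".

The pattern: move the last 2 characters to the front (rotate right by 2), then delete the last 2 characters.
Doing the same to "sampler": "ersam".

ersam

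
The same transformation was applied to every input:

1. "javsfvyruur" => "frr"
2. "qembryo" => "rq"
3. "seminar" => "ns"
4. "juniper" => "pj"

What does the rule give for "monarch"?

rm

The transformation: move the first 2 characters to the end (rotate left by 2), then keep one character in every 3, starting at position 3 (positions 3rd, 6th, 9th, ...).
So "monarch" becomes "rm".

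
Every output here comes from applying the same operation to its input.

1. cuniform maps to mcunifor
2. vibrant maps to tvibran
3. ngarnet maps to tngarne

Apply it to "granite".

In each case the input is transformed by: move the last character to the front.
Applying that to "granite" gives "egranit".

egranit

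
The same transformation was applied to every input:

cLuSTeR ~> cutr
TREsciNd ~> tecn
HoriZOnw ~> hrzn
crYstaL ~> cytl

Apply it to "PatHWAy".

In each case the input is transformed by: keep every other character starting from the first (positions 1st, 3rd, 5th, ...), then convert every letter to lowercase.
Doing the same to "PatHWAy": "ptwy".

ptwy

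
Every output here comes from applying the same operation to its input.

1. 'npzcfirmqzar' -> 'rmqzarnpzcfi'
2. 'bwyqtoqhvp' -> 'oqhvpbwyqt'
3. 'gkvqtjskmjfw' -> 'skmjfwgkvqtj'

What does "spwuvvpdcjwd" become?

Rule — swap the front and back halves of the string.
So "spwuvvpdcjwd" becomes "pdcjwdspwuvv".

pdcjwdspwuvv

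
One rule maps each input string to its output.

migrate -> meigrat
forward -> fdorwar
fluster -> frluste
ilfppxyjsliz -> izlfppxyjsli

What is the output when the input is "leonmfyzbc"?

lceonmfyzb

Each output is the input with this applied: swap the first and last characters, then move the last character to the front.
"leonmfyzbc" → "ceonmfyzbl" → "lceonmfyzb".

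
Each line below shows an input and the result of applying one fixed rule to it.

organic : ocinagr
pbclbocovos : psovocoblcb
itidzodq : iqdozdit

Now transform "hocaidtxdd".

Rule — move the first character to the end, then reverse the string.
For "hocaidtxdd", step one produces "ocaidtxddh"; step two turns that into "hddxtdiaco".

hddxtdiaco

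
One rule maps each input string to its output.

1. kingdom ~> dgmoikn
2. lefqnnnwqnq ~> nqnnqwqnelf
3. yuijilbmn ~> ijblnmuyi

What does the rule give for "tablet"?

elttba

Rule — move the first 3 characters to the end (rotate left by 3), then swap each adjacent pair of characters (1↔2, 3↔4, ...).
On "tablet" that produces "elttba".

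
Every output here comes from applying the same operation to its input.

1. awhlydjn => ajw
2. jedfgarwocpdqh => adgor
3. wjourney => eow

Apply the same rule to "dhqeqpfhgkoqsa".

Looking at the pairs, the operation is to sort the characters into alphabetical order, then keep one character in every 3, starting at position 1 (positions 1st, 4th, 7th, ...).
On "dhqeqpfhgkoqsa": the first step gives "adefghhkopqqqs", and the second then gives "afhpq".

afhpq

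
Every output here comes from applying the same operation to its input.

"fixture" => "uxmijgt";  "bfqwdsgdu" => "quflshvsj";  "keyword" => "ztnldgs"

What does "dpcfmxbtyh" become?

The pattern: shift every letter 11 places backward in the alphabet (wrapping around).
Doing the same to "dpcfmxbtyh": "serubmqinw".

serubmqinw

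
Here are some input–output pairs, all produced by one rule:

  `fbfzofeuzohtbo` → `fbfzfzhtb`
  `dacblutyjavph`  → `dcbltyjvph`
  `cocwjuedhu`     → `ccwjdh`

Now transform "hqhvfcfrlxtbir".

What's happening: remove every vowel.
Applying that to "hqhvfcfrlxtbir" gives "hqhvfcfrlxtbr".

hqhvfcfrlxtbr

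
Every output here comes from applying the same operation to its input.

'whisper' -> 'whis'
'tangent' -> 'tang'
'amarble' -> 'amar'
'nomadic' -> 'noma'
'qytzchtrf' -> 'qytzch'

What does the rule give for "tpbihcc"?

What's happening: delete the last 3 characters.
So "tpbihcc" becomes "tpbi".

tpbi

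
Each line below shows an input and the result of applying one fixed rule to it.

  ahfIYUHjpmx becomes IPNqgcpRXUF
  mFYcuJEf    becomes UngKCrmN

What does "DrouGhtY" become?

lZWCoPBg

The transformation: shift every letter 8 places forward in the alphabet (wrapping around), then flip the case of every letter.
Starting from "DrouGhtY": after the first operation, "LzwcOpbG"; after the second, "lZWCoPBg".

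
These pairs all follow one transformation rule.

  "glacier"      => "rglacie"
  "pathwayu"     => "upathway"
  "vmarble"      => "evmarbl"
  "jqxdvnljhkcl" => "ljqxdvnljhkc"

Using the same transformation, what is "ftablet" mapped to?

tftable

What's happening: move the last character to the front.
For "ftablet" the result is "tftable".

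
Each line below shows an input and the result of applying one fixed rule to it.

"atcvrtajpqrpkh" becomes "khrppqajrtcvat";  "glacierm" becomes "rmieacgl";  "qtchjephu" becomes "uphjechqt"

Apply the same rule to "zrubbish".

Looking at the pairs, the operation is to swap each adjacent pair of characters (1↔2, 3↔4, ...), then reverse the string.
Working it through for "zrubbish": intermediate "rzbuibhs", final "shbiubzr".
(Check on "qtchjephu": → "tqhcejhpu" → "uphjechqt" ✓)

shbiubzr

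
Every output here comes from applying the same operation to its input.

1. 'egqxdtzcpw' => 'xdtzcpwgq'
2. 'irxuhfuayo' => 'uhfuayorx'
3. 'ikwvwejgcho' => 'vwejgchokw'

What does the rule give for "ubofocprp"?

focprpbo

What's happening: delete the first character, then move the first 2 characters to the end (rotate left by 2).
On "ubofocprp": the first step gives "bofocprp", and the second then gives "focprpbo".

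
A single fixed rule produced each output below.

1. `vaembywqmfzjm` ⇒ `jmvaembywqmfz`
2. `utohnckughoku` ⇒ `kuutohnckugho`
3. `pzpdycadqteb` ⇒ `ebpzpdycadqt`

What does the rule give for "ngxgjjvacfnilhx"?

The pattern: move the last 2 characters to the front (rotate right by 2).
Doing the same to "ngxgjjvacfnilhx": "hxngxgjjvacfnil".

hxngxgjjvacfnil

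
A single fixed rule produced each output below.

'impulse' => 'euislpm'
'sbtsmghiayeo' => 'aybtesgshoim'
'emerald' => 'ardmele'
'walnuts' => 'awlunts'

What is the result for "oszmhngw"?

gzhwmsno

The transformation: sort the characters into alphabetical order, then take characters alternately from the front and the back (1st, last, 2nd, 2nd-last, ...).
Working it through for "oszmhngw": intermediate "ghmnoswz", final "gzhwmsno".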